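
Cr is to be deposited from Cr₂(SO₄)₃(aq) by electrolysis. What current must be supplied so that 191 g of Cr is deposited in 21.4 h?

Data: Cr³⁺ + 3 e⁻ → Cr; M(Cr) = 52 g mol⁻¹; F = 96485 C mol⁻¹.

n(Cr) = 191 / 52 = 3.673 mol.
n(e⁻) = 3 × 3.673 = 11.02 mol.
Q = n(e⁻)·F = 11.02 × 96485 = 1063000 C.
I = Q/t = 1063000 / 77040 s = 13.8 A.

13.8 A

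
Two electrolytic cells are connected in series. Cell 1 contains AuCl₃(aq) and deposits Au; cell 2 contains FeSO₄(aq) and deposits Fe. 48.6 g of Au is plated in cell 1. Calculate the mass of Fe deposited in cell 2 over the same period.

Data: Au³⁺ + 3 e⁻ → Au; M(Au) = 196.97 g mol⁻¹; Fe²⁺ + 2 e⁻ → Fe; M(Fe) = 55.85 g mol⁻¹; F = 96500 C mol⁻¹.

n(Au) = 48.6 / 196.97 = 0.2467 mol.
Since Au³⁺ + 3 e⁻ → Au, n(e⁻) passed = 3 × 0.2467 = 0.7402 mol.
Cells in series carry the same charge, so the same 0.7402 mol of electrons passes through cell 2.
Fe²⁺ + 2 e⁻ → Fe, so n(Fe) = 0.7402 / 2 = 0.3701 mol.
m(Fe) = 0.3701 × 55.85 = 20.7 g.

20.7 g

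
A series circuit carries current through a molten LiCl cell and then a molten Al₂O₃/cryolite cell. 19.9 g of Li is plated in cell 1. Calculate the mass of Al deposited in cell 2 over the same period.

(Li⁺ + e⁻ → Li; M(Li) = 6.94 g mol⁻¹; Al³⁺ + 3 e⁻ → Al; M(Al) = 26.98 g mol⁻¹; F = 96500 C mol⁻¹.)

n(Li) = 19.9 / 6.94 = 2.867 mol.
Since Li⁺ + e⁻ → Li, n(e⁻) passed = 1 × 2.867 = 2.867 mol.
Cells in series carry the same charge, so the same 2.867 mol of electrons passes through cell 2.
Al³⁺ + 3 e⁻ → Al, so n(Al) = 2.867 / 3 = 0.9558 mol.
m(Al) = 0.9558 × 26.98 = 25.8 g.

25.8 g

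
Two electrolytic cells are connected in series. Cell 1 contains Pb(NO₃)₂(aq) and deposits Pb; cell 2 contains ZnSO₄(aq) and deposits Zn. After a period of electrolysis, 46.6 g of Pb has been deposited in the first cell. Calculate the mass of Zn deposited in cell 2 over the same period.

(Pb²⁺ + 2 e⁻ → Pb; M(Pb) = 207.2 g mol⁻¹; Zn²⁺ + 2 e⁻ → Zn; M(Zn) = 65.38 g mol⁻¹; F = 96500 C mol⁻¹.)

14.7 g

n(Pb) = 46.6 / 207.2 = 0.2249 mol.
Since Pb²⁺ + 2 e⁻ → Pb, n(e⁻) passed = 2 × 0.2249 = 0.4498 mol.
Cells in series carry the same charge, so the same 0.4498 mol of electrons passes through cell 2.
Zn²⁺ + 2 e⁻ → Zn, so n(Zn) = 0.4498 / 2 = 0.2249 mol.
m(Zn) = 0.2249 × 65.38 = 14.7 g.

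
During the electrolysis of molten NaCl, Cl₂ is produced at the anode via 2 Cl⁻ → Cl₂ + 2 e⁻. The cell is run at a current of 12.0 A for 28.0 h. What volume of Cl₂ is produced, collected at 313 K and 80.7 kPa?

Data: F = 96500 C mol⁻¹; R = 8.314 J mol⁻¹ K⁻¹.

202 L

Q = I·t = 12.00 A × 100800 s = 1210000 C.
n(e⁻) = Q/F = 1210000 / 96500 = 12.53 mol.
2 electrons are transferred per Cl₂ molecule, so n(Cl₂) = 12.53 / 2 = 6.267 mol.
V = nRT/P = (6.267 × 8.314 × 313) / (80.7 × 10³ Pa) = 0.202 m³ = 202 L.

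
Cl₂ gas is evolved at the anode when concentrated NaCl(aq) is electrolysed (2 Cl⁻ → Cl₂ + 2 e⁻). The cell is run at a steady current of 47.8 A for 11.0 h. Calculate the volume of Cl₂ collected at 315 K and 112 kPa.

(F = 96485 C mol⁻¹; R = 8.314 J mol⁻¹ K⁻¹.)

Q = I·t = 47.80 A × 39600 s = 1893000 C.
n(e⁻) = Q/F = 1893000 / 96485 = 19.62 mol.
2 electrons are transferred per Cl₂ molecule, so n(Cl₂) = 19.62 / 2 = 9.809 mol.
V = nRT/P = (9.809 × 8.314 × 315) / (112 × 10³ Pa) = 0.229 m³ = 229 L.

229 L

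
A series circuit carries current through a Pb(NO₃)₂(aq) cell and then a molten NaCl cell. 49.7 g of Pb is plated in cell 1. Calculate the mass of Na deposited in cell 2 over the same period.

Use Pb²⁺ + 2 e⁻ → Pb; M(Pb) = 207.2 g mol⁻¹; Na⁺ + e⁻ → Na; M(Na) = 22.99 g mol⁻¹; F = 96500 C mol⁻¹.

n(Pb) = 49.7 / 207.2 = 0.2399 mol.
Since Pb²⁺ + 2 e⁻ → Pb, n(e⁻) passed = 2 × 0.2399 = 0.4797 mol.
Cells in series carry the same charge, so the same 0.4797 mol of electrons passes through cell 2.
Na⁺ + e⁻ → Na, so n(Na) = 0.4797 / 1 = 0.4797 mol.
m(Na) = 0.4797 × 22.99 = 11.0 g.

11.0 g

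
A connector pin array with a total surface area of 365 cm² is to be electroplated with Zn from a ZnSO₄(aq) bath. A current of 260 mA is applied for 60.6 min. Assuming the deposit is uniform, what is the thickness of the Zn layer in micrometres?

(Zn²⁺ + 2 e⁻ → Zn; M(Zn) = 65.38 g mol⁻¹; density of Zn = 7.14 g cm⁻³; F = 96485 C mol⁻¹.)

1.23 μm

Q = I·t = 0.2600 × 3636.0 = 945.4 C; n(e⁻) = 0.009798 mol.
n(Zn) = n(e⁻)/2 = 0.004899 mol, so m = 0.004899 × 65.38 = 0.3203 g.
Volume = m/ρ = 0.3203 / 7.14 = 0.04486 cm³.
Thickness = V/A = 0.04486 / 365 = 1.23 × 10⁻⁴ cm = 1.23 μm.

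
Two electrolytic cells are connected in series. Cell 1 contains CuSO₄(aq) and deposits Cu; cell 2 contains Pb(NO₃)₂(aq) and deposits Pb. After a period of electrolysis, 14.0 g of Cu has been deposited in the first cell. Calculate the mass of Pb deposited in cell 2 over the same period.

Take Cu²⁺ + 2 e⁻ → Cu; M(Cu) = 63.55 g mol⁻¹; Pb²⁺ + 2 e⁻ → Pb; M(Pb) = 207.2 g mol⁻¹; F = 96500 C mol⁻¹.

n(Cu) = 14.0 / 63.55 = 0.2203 mol.
Since Cu²⁺ + 2 e⁻ → Cu, n(e⁻) passed = 2 × 0.2203 = 0.4406 mol.
Cells in series carry the same charge, so the same 0.4406 mol of electrons passes through cell 2.
Pb²⁺ + 2 e⁻ → Pb, so n(Pb) = 0.4406 / 2 = 0.2203 mol.
m(Pb) = 0.2203 × 207.2 = 45.6 g.

45.6 g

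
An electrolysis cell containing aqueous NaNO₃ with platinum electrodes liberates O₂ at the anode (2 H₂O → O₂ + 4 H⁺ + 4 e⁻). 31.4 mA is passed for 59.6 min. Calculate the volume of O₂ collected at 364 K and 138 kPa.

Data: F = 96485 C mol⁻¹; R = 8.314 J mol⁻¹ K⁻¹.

Q = I·t = 0.03140 A × 3576.0 s = 112.3 C.
n(e⁻) = Q/F = 112.3 / 96485 = 0.001164 mol.
4 electrons are transferred per O₂ molecule, so n(O₂) = 0.001164 / 4 = 0.0002909 mol.
V = nRT/P = (0.0002909 × 8.314 × 364) / (138 × 10³ Pa) = 6.38 × 10⁻⁶ m³ = 0.00638 L.

0.00638 L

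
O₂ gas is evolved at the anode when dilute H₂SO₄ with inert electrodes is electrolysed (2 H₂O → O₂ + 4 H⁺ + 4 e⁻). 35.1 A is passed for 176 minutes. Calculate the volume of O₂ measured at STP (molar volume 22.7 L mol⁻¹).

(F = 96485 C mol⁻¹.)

Q = I·t = 35.10 A × 10560 s = 370700 C.
n(e⁻) = Q/F = 370700 / 96485 = 3.842 mol.
4 electrons are transferred per O₂ molecule, so n(O₂) = 3.842 / 4 = 0.9604 mol.
V = n × V_m = 0.9604 × 22.7 = 21.8 L.

21.8 L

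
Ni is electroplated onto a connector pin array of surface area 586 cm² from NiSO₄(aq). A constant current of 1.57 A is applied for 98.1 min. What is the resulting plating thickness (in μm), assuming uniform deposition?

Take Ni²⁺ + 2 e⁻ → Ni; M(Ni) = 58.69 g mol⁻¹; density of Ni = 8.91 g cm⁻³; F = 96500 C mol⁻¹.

Q = I·t = 1.570 × 5886.0 = 9241 C; n(e⁻) = 0.09576 mol.
n(Ni) = n(e⁻)/2 = 0.04788 mol, so m = 0.04788 × 58.69 = 2.810 g.
Volume = m/ρ = 2.810 / 8.91 = 0.3154 cm³.
Thickness = V/A = 0.3154 / 586 = 5.38 × 10⁻⁴ cm = 5.38 μm.

5.38 μm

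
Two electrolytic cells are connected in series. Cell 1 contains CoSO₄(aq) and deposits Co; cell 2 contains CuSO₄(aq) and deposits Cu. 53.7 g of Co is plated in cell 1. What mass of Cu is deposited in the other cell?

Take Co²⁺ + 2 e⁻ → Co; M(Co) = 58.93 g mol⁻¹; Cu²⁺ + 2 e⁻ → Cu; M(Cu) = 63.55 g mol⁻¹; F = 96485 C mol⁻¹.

57.9 g

n(Co) = 53.7 / 58.93 = 0.9113 mol.
Since Co²⁺ + 2 e⁻ → Co, n(e⁻) passed = 2 × 0.9113 = 1.823 mol.
Cells in series carry the same charge, so the same 1.823 mol of electrons passes through cell 2.
Cu²⁺ + 2 e⁻ → Cu, so n(Cu) = 1.823 / 2 = 0.9113 mol.
m(Cu) = 0.9113 × 63.55 = 57.9 g.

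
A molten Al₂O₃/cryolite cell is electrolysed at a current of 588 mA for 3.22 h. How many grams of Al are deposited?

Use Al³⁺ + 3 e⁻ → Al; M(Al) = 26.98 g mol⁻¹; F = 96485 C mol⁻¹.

0.635 g

Q = I·t = 0.5880 A × 11592 s = 6816 C.
n(e⁻) = Q/F = 6816 / 96485 = 0.07064 mol.
Al³⁺ + 3 e⁻ → Al, so n(Al) = n(e⁻)/3 = 0.02355 mol.
m = n·M = 0.02355 × 26.98 = 0.635 g.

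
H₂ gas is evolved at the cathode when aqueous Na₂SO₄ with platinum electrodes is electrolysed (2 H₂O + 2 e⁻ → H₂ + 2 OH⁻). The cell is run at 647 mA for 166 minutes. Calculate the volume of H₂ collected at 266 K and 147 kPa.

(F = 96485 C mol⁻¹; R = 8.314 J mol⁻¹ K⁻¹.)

0.502 L

Q = I·t = 0.6470 A × 9960.0 s = 6444 C.
n(e⁻) = Q/F = 6444 / 96485 = 0.06679 mol.
2 electrons are transferred per H₂ molecule, so n(H₂) = 0.06679 / 2 = 0.03339 mol.
V = nRT/P = (0.03339 × 8.314 × 266) / (147 × 10³ Pa) = 5.02 × 10⁻⁴ m³ = 0.502 L.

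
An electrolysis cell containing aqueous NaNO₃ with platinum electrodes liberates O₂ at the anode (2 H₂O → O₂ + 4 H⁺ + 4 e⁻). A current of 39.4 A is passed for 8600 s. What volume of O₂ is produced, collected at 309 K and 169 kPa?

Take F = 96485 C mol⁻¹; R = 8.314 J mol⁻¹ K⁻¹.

Q = I·t = 39.40 A × 8600.0 s = 338800 C.
n(e⁻) = Q/F = 338800 / 96485 = 3.512 mol.
4 electrons are transferred per O₂ molecule, so n(O₂) = 3.512 / 4 = 0.8780 mol.
V = nRT/P = (0.8780 × 8.314 × 309) / (169 × 10³ Pa) = 0.0133 m³ = 13.3 L.

13.3 L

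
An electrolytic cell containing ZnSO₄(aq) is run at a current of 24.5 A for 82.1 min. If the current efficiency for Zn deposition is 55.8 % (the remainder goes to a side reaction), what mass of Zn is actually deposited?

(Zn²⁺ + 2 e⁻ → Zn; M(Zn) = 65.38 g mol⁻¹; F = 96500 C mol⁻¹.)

Q = I·t = 24.50 × 4926.0 = 120700 C.
n(e⁻) = 120700/96500 = 1.251 mol; theoretically n(Zn) = 1.251/2 = 0.6253 mol, m_theo = 40.88 g.
At 55.8 % efficiency, m_actual = 0.558 × 40.88 = 22.8 g.

22.8 g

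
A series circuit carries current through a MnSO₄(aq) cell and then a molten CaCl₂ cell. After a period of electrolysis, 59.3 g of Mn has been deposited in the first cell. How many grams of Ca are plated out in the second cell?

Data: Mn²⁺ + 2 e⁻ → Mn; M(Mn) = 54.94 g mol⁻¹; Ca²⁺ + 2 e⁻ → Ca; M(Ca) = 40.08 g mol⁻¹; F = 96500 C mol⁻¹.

43.3 g

n(Mn) = 59.3 / 54.94 = 1.079 mol.
Since Mn²⁺ + 2 e⁻ → Mn, n(e⁻) passed = 2 × 1.079 = 2.159 mol.
Cells in series carry the same charge, so the same 2.159 mol of electrons passes through cell 2.
Ca²⁺ + 2 e⁻ → Ca, so n(Ca) = 2.159 / 2 = 1.079 mol.
m(Ca) = 1.079 × 40.08 = 43.3 g.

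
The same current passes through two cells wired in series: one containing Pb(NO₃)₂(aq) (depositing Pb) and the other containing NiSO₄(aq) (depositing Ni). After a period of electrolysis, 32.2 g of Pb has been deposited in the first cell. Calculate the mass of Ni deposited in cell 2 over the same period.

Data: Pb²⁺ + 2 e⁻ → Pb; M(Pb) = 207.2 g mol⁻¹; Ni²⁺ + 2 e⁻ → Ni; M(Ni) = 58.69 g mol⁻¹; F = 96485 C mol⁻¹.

9.12 g

n(Pb) = 32.2 / 207.2 = 0.1554 mol.
Since Pb²⁺ + 2 e⁻ → Pb, n(e⁻) passed = 2 × 0.1554 = 0.3108 mol.
Cells in series carry the same charge, so the same 0.3108 mol of electrons passes through cell 2.
Ni²⁺ + 2 e⁻ → Ni, so n(Ni) = 0.3108 / 2 = 0.1554 mol.
m(Ni) = 0.1554 × 58.69 = 9.12 g.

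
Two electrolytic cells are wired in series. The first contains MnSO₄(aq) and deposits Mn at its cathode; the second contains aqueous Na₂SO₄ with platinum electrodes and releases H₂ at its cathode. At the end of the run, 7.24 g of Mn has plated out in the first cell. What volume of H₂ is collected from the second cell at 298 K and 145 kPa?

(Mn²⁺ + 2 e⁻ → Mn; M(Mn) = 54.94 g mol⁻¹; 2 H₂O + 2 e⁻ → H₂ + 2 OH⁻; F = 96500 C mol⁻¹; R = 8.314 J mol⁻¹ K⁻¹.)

2.25 L

n(Mn) = 7.24 / 54.94 = 0.1318 mol, so n(e⁻) = 2 × 0.1318 = 0.2636 mol.
The cells are in series, so the same 0.2636 mol of electrons passes through the second cell.
2 H₂O + 2 e⁻ → H₂ + 2 OH⁻ — 2 mol e⁻ per mol H₂, so n(H₂) = 0.2636/2 = 0.1318 mol.
V = nRT/P = (0.1318 × 8.314 × 298) / (145 × 10³) = 0.00225 m³ = 2.25 L.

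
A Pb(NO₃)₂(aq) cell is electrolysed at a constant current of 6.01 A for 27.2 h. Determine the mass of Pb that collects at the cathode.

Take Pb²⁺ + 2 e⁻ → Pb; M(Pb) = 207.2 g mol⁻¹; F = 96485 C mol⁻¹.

Q = I·t = 6.010 A × 97920 s = 588500 C.
n(e⁻) = Q/F = 588500 / 96485 = 6.099 mol.
Pb²⁺ + 2 e⁻ → Pb, so n(Pb) = n(e⁻)/2 = 3.050 mol.
m = n·M = 3.050 × 207.2 = 632 g.

632 g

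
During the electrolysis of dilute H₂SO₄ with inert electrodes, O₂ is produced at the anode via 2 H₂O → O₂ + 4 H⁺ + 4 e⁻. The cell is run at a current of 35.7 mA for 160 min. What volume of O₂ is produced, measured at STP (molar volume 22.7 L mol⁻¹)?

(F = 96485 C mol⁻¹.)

Q = I·t = 0.03570 A × 9600.0 s = 342.7 C.
n(e⁻) = Q/F = 342.7 / 96485 = 0.003552 mol.
4 electrons are transferred per O₂ molecule, so n(O₂) = 0.003552 / 4 = 0.0008880 mol.
V = n × V_m = 0.0008880 × 22.7 = 0.0202 L.

0.0202 L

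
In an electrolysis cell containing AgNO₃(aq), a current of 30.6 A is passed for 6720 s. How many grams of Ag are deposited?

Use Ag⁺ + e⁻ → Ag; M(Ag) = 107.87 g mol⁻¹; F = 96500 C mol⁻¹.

230 g

Q = I·t = 30.60 A × 6720.0 s = 205600 C.
n(e⁻) = Q/F = 205600 / 96500 = 2.131 mol.
Ag⁺ + e⁻ → Ag, so n(Ag) = n(e⁻)/1 = 2.131 mol.
m = n·M = 2.131 × 107.87 = 230 g.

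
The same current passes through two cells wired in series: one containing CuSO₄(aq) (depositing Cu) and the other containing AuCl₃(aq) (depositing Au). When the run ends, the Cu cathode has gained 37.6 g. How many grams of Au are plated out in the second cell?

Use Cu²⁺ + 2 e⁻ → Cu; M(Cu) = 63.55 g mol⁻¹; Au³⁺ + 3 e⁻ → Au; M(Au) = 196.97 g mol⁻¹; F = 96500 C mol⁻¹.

n(Cu) = 37.6 / 63.55 = 0.5917 mol.
Since Cu²⁺ + 2 e⁻ → Cu, n(e⁻) passed = 2 × 0.5917 = 1.183 mol.
Cells in series carry the same charge, so the same 1.183 mol of electrons passes through cell 2.
Au³⁺ + 3 e⁻ → Au, so n(Au) = 1.183 / 3 = 0.3944 mol.
m(Au) = 0.3944 × 196.97 = 77.7 g.

77.7 g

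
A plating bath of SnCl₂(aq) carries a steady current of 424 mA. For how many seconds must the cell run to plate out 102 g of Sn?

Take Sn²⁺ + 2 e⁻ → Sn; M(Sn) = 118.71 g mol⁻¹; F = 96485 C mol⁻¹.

n(Sn) = m/M = 102 / 118.71 = 0.8592 mol.
Each Sn atom requires 2 electrons, so n(e⁻) = 2 × 0.8592 = 1.718 mol.
Q = n(e⁻)·F = 1.718 × 96485 = 165800 C.
t = Q/I = 165800 / 0.4240 A = 391100 s.

3.91 × 10⁵ s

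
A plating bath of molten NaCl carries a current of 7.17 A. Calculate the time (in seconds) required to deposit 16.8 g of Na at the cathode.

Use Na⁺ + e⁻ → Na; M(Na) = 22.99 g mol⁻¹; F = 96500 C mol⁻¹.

n(Na) = m/M = 16.8 / 22.99 = 0.7308 mol.
Each Na atom requires 1 electron, so n(e⁻) = 1 × 0.7308 = 0.7308 mol.
Q = n(e⁻)·F = 0.7308 × 96500 = 70520 C.
t = Q/I = 70520 / 7.170 A = 9835 s.

9840 s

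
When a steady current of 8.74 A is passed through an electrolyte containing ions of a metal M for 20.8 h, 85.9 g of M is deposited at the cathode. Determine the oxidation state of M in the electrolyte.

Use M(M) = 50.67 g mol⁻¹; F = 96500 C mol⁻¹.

Q = I·t = 8.740 A × 74880 s = 654500 C, so n(e⁻) = 654500/96500 = 6.782 mol.
n(M) deposited = 85.9 / 50.67 = 1.695 mol.
Electrons per atom = n(e⁻)/n(M) = 6.782 / 1.695 = 4.00 ≈ 4, so the ion is M⁴⁺.

+4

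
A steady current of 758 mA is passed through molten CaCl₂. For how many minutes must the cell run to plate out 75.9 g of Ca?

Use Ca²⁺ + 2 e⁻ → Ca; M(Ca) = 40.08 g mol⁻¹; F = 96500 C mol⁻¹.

8040 min

n(Ca) = m/M = 75.9 / 40.08 = 1.894 mol.
Each Ca atom requires 2 electrons, so n(e⁻) = 2 × 1.894 = 3.787 mol.
Q = n(e⁻)·F = 3.787 × 96500 = 365500 C.
t = Q/I = 365500 / 0.7580 A = 482200 s = 8040 min.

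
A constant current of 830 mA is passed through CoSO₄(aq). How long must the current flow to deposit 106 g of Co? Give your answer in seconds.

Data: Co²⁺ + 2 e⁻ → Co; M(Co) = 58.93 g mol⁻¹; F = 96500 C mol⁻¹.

4.18 × 10⁵ s

n(Co) = m/M = 106 / 58.93 = 1.799 mol.
Each Co atom requires 2 electrons, so n(e⁻) = 2 × 1.799 = 3.597 mol.
Q = n(e⁻)·F = 3.597 × 96500 = 347200 C.
t = Q/I = 347200 / 0.8300 A = 418300 s.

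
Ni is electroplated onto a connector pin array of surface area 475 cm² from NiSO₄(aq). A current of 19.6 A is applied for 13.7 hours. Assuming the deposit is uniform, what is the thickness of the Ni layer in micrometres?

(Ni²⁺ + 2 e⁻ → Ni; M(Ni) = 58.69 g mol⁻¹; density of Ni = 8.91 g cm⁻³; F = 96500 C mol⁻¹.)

695 μm

Q = I·t = 19.60 × 49320 = 966700 C; n(e⁻) = 10.02 mol.
n(Ni) = n(e⁻)/2 = 5.009 mol, so m = 5.009 × 58.69 = 294.0 g.
Volume = m/ρ = 294.0 / 8.91 = 32.99 cm³.
Thickness = V/A = 32.99 / 475 = 0.0695 cm = 695 μm.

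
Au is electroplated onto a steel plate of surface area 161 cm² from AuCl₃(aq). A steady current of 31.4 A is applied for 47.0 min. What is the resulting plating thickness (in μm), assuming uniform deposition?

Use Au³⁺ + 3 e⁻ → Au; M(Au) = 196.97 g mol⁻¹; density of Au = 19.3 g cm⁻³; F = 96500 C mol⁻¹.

Q = I·t = 31.40 × 2820.0 = 88550 C; n(e⁻) = 0.9176 mol.
n(Au) = n(e⁻)/3 = 0.3059 mol, so m = 0.3059 × 196.97 = 60.25 g.
Volume = m/ρ = 60.25 / 19.3 = 3.122 cm³.
Thickness = V/A = 3.122 / 161 = 0.0194 cm = 194 μm.

194 μm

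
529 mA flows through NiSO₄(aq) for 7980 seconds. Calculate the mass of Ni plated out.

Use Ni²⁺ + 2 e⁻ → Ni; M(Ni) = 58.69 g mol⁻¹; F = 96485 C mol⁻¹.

Q = I·t = 0.5290 A × 7980.0 s = 4221 C.
n(e⁻) = Q/F = 4221 / 96485 = 0.04375 mol.
Ni²⁺ + 2 e⁻ → Ni, so n(Ni) = n(e⁻)/2 = 0.02188 mol.
m = n·M = 0.02188 × 58.69 = 1.28 g.

1.28 g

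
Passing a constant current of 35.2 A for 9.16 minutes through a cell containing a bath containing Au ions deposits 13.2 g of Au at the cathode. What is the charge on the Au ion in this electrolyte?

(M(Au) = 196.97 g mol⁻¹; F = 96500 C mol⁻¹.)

+3

Q = I·t = 35.20 A × 549.60 s = 19350 C, so n(e⁻) = 19350/96500 = 0.2005 mol.
n(Au) deposited = 13.2 / 196.97 = 0.06702 mol.
Electrons per atom = n(e⁻)/n(Au) = 0.2005 / 0.06702 = 2.99 ≈ 3, so the ion is Au³⁺.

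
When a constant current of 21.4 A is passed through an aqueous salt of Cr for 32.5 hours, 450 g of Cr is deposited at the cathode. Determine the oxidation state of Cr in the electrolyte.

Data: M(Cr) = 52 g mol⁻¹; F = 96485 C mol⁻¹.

Q = I·t = 21.40 A × 117000 s = 2504000 C, so n(e⁻) = 2504000/96485 = 25.95 mol.
n(Cr) deposited = 450 / 52 = 8.654 mol.
Electrons per atom = n(e⁻)/n(Cr) = 25.95 / 8.654 = 3.00 ≈ 3, so the ion is Cr³⁺.

+3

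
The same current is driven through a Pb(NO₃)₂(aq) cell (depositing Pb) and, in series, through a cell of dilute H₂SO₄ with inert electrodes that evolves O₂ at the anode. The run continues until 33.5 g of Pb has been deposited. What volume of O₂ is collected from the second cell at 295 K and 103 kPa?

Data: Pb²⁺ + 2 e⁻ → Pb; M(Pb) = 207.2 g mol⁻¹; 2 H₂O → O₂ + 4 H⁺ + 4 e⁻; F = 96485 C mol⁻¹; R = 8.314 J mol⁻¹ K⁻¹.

1.92 L

n(Pb) = 33.5 / 207.2 = 0.1617 mol, so n(e⁻) = 2 × 0.1617 = 0.3234 mol.
The cells are in series, so the same 0.3234 mol of electrons passes through the second cell.
2 H₂O → O₂ + 4 H⁺ + 4 e⁻ — 4 mol e⁻ per mol O₂, so n(O₂) = 0.3234/4 = 0.08084 mol.
V = nRT/P = (0.08084 × 8.314 × 295) / (103 × 10³) = 0.00192 m³ = 1.92 L.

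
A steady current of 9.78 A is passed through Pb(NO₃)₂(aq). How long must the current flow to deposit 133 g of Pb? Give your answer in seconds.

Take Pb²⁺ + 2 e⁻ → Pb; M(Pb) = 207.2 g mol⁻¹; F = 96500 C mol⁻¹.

12700 s

n(Pb) = m/M = 133 / 207.2 = 0.6419 mol.
Each Pb atom requires 2 electrons, so n(e⁻) = 2 × 0.6419 = 1.284 mol.
Q = n(e⁻)·F = 1.284 × 96500 = 123900 C.
t = Q/I = 123900 / 9.780 A = 12670 s.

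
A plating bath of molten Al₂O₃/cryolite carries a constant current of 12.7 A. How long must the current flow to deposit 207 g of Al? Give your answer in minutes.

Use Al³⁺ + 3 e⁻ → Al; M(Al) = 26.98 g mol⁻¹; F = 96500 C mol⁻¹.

2910 min

n(Al) = m/M = 207 / 26.98 = 7.672 mol.
Each Al atom requires 3 electrons, so n(e⁻) = 3 × 7.672 = 23.02 mol.
Q = n(e⁻)·F = 23.02 × 96500 = 2221000 C.
t = Q/I = 2221000 / 12.70 A = 174900 s = 2910 min.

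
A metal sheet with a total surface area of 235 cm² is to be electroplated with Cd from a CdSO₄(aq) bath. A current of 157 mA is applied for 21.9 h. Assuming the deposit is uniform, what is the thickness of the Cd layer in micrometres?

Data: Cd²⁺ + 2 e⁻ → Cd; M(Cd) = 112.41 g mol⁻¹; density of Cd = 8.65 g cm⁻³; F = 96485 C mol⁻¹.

35.5 μm

Q = I·t = 0.1570 × 78840 = 12380 C; n(e⁻) = 0.1283 mol.
n(Cd) = n(e⁻)/2 = 0.06414 mol, so m = 0.06414 × 112.41 = 7.210 g.
Volume = m/ρ = 7.210 / 8.65 = 0.8336 cm³.
Thickness = V/A = 0.8336 / 235 = 0.00355 cm = 35.5 μm.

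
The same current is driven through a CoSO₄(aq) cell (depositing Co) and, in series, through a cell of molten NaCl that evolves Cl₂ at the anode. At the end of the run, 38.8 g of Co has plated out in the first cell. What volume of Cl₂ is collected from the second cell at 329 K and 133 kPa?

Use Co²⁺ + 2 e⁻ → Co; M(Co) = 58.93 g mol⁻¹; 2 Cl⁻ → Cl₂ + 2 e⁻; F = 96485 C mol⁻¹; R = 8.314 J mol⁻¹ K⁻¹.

13.5 L

n(Co) = 38.8 / 58.93 = 0.6584 mol, so n(e⁻) = 2 × 0.6584 = 1.317 mol.
The cells are in series, so the same 1.317 mol of electrons passes through the second cell.
2 Cl⁻ → Cl₂ + 2 e⁻ — 2 mol e⁻ per mol Cl₂, so n(Cl₂) = 1.317/2 = 0.6584 mol.
V = nRT/P = (0.6584 × 8.314 × 329) / (133 × 10³) = 0.0135 m³ = 13.5 L.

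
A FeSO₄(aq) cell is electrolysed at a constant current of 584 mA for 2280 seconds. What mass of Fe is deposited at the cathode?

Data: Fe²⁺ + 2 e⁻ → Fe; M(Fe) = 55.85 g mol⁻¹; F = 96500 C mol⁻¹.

0.385 g

Q = I·t = 0.5840 A × 2280.0 s = 1332 C.
n(e⁻) = Q/F = 1332 / 96500 = 0.01380 mol.
Fe²⁺ + 2 e⁻ → Fe, so n(Fe) = n(e⁻)/2 = 0.006899 mol.
m = n·M = 0.006899 × 55.85 = 0.385 g.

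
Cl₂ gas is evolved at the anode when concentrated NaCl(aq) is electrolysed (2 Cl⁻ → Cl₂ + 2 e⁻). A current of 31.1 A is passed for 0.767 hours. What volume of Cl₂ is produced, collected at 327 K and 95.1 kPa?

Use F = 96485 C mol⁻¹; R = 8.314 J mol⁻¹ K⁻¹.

12.7 L

Q = I·t = 31.10 A × 2761.2 s = 85870 C.
n(e⁻) = Q/F = 85870 / 96485 = 0.8900 mol.
2 electrons are transferred per Cl₂ molecule, so n(Cl₂) = 0.8900 / 2 = 0.4450 mol.
V = nRT/P = (0.4450 × 8.314 × 327) / (95.1 × 10³ Pa) = 0.0127 m³ = 12.7 L.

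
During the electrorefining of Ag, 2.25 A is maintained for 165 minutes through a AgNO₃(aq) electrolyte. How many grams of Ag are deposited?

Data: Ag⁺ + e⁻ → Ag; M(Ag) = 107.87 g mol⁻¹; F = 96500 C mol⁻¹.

Q = I·t = 2.250 A × 9900.0 s = 22280 C.
n(e⁻) = Q/F = 22280 / 96500 = 0.2308 mol.
Ag⁺ + e⁻ → Ag, so n(Ag) = n(e⁻)/1 = 0.2308 mol.
m = n·M = 0.2308 × 107.87 = 24.9 g.

24.9 g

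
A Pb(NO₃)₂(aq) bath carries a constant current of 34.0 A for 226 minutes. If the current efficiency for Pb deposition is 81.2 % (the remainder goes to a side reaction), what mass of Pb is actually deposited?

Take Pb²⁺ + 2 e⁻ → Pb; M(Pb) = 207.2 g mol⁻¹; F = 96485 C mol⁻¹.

402 g

Q = I·t = 34.00 × 13560 = 461000 C.
n(e⁻) = 461000/96485 = 4.778 mol; theoretically n(Pb) = 4.778/2 = 2.389 mol, m_theo = 495.0 g.
At 81.2 % efficiency, m_actual = 0.812 × 495.0 = 402 g.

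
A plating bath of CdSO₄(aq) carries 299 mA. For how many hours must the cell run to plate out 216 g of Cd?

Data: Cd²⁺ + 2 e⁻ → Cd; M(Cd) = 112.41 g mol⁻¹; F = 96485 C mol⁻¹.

n(Cd) = m/M = 216 / 112.41 = 1.922 mol.
Each Cd atom requires 2 electrons, so n(e⁻) = 2 × 1.922 = 3.843 mol.
Q = n(e⁻)·F = 3.843 × 96485 = 370800 C.
t = Q/I = 370800 / 0.2990 A = 1240000 s = 344 h.

344 h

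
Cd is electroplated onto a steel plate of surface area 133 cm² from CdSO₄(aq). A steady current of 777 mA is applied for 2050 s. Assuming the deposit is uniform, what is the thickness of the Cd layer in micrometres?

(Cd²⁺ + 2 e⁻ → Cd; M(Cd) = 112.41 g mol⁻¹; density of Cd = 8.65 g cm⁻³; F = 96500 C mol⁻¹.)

Q = I·t = 0.7770 × 2050.0 = 1593 C; n(e⁻) = 0.01651 mol.
n(Cd) = n(e⁻)/2 = 0.008253 mol, so m = 0.008253 × 112.41 = 0.9277 g.
Volume = m/ρ = 0.9277 / 8.65 = 0.1073 cm³.
Thickness = V/A = 0.1073 / 133 = 8.06 × 10⁻⁴ cm = 8.06 μm.

8.06 μm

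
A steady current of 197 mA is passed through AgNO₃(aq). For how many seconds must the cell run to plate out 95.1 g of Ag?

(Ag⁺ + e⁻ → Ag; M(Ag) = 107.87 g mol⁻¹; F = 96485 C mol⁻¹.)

4.32 × 10⁵ s

n(Ag) = m/M = 95.1 / 107.87 = 0.8816 mol.
Each Ag atom requires 1 electron, so n(e⁻) = 1 × 0.8816 = 0.8816 mol.
Q = n(e⁻)·F = 0.8816 × 96485 = 85060 C.
t = Q/I = 85060 / 0.1970 A = 431800 s.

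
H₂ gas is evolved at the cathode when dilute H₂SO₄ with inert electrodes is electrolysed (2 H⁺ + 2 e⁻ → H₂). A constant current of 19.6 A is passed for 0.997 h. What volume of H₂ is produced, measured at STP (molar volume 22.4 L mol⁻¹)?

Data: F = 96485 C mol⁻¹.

8.17 L

Q = I·t = 19.60 A × 3589.2 s = 70350 C.
n(e⁻) = Q/F = 70350 / 96485 = 0.7291 mol.
2 electrons are transferred per H₂ molecule, so n(H₂) = 0.7291 / 2 = 0.3646 mol.
V = n × V_m = 0.3646 × 22.4 = 8.17 L.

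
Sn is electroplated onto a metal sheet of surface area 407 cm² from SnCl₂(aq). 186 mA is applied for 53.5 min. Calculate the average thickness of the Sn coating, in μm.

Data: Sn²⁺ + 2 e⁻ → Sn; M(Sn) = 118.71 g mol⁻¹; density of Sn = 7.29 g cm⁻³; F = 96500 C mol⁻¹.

Q = I·t = 0.1860 × 3210.0 = 597.1 C; n(e⁻) = 0.006187 mol.
n(Sn) = n(e⁻)/2 = 0.003094 mol, so m = 0.003094 × 118.71 = 0.3672 g.
Volume = m/ρ = 0.3672 / 7.29 = 0.05038 cm³.
Thickness = V/A = 0.05038 / 407 = 1.24 × 10⁻⁴ cm = 1.24 μm.

1.24 μm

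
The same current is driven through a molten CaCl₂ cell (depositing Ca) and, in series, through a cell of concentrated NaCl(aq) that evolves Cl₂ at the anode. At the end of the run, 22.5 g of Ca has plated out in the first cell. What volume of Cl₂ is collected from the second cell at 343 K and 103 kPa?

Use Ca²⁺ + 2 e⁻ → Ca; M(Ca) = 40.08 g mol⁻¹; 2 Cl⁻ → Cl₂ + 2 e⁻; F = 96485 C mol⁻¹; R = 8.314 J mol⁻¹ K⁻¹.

15.5 L

n(Ca) = 22.5 / 40.08 = 0.5614 mol, so n(e⁻) = 2 × 0.5614 = 1.123 mol.
The cells are in series, so the same 1.123 mol of electrons passes through the second cell.
2 Cl⁻ → Cl₂ + 2 e⁻ — 2 mol e⁻ per mol Cl₂, so n(Cl₂) = 1.123/2 = 0.5614 mol.
V = nRT/P = (0.5614 × 8.314 × 343) / (103 × 10³) = 0.0155 m³ = 15.5 L.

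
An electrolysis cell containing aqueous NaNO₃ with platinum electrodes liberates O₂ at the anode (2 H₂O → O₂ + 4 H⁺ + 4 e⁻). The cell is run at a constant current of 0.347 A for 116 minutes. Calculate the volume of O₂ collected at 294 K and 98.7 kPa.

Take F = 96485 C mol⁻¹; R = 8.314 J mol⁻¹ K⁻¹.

0.155 L

Q = I·t = 0.3470 A × 6960.0 s = 2415 C.
n(e⁻) = Q/F = 2415 / 96485 = 0.02503 mol.
4 electrons are transferred per O₂ molecule, so n(O₂) = 0.02503 / 4 = 0.006258 mol.
V = nRT/P = (0.006258 × 8.314 × 294) / (98.7 × 10³ Pa) = 1.55 × 10⁻⁴ m³ = 0.155 L.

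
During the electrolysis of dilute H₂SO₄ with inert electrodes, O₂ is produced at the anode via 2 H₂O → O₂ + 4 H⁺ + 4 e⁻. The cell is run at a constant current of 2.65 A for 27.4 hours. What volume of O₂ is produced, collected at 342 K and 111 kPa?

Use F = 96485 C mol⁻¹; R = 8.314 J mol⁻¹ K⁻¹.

Q = I·t = 2.650 A × 98640 s = 261400 C.
n(e⁻) = Q/F = 261400 / 96485 = 2.709 mol.
4 electrons are transferred per O₂ molecule, so n(O₂) = 2.709 / 4 = 0.6773 mol.
V = nRT/P = (0.6773 × 8.314 × 342) / (111 × 10³ Pa) = 0.0173 m³ = 17.3 L.

17.3 L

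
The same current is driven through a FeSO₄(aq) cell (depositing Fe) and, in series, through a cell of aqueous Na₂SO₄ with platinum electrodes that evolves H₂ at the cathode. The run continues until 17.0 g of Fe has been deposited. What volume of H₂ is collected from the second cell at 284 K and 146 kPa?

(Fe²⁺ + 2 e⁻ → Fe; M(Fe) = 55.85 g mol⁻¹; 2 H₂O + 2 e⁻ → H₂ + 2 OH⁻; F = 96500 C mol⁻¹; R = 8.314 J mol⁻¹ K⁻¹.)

n(Fe) = 17.0 / 55.85 = 0.3044 mol, so n(e⁻) = 2 × 0.3044 = 0.6088 mol.
The cells are in series, so the same 0.6088 mol of electrons passes through the second cell.
2 H₂O + 2 e⁻ → H₂ + 2 OH⁻ — 2 mol e⁻ per mol H₂, so n(H₂) = 0.6088/2 = 0.3044 mol.
V = nRT/P = (0.3044 × 8.314 × 284) / (146 × 10³) = 0.00492 m³ = 4.92 L.

4.92 L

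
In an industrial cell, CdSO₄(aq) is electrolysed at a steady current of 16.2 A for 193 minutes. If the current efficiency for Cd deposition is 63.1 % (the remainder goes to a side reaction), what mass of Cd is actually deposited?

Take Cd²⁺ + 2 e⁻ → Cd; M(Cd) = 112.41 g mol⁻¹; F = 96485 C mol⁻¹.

Q = I·t = 16.20 × 11580 = 187600 C.
n(e⁻) = 187600/96485 = 1.944 mol; theoretically n(Cd) = 1.944/2 = 0.9722 mol, m_theo = 109.3 g.
At 63.1 % efficiency, m_actual = 0.631 × 109.3 = 69.0 g.

69.0 g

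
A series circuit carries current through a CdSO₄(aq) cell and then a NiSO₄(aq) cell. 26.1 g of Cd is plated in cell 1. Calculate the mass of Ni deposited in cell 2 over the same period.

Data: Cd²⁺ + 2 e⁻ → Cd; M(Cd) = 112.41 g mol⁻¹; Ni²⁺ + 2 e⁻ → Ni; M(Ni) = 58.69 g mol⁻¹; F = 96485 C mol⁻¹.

13.6 g

n(Cd) = 26.1 / 112.41 = 0.2322 mol.
Since Cd²⁺ + 2 e⁻ → Cd, n(e⁻) passed = 2 × 0.2322 = 0.4644 mol.
Cells in series carry the same charge, so the same 0.4644 mol of electrons passes through cell 2.
Ni²⁺ + 2 e⁻ → Ni, so n(Ni) = 0.4644 / 2 = 0.2322 mol.
m(Ni) = 0.2322 × 58.69 = 13.6 g.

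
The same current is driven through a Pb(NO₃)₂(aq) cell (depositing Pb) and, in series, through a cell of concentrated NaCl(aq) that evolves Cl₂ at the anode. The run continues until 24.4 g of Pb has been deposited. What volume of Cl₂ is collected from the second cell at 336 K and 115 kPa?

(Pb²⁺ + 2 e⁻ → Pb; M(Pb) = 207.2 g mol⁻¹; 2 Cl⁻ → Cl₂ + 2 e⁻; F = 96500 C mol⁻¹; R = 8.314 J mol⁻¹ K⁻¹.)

2.86 L

n(Pb) = 24.4 / 207.2 = 0.1178 mol, so n(e⁻) = 2 × 0.1178 = 0.2355 mol.
The cells are in series, so the same 0.2355 mol of electrons passes through the second cell.
2 Cl⁻ → Cl₂ + 2 e⁻ — 2 mol e⁻ per mol Cl₂, so n(Cl₂) = 0.2355/2 = 0.1178 mol.
V = nRT/P = (0.1178 × 8.314 × 336) / (115 × 10³) = 0.00286 m³ = 2.86 L.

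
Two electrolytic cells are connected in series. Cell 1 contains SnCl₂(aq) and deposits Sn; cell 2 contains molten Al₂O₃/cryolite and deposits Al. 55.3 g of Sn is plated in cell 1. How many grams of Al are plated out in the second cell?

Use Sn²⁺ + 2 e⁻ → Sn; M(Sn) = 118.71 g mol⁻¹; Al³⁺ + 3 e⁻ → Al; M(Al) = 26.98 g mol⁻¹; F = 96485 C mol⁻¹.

n(Sn) = 55.3 / 118.71 = 0.4658 mol.
Since Sn²⁺ + 2 e⁻ → Sn, n(e⁻) passed = 2 × 0.4658 = 0.9317 mol.
Cells in series carry the same charge, so the same 0.9317 mol of electrons passes through cell 2.
Al³⁺ + 3 e⁻ → Al, so n(Al) = 0.9317 / 3 = 0.3106 mol.
m(Al) = 0.3106 × 26.98 = 8.38 g.

8.38 g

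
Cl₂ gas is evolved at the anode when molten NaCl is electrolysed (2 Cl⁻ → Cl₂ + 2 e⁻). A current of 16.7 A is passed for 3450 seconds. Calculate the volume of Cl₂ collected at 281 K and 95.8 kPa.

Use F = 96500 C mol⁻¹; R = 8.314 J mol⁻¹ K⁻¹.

7.28 L

Q = I·t = 16.70 A × 3450.0 s = 57620 C.
n(e⁻) = Q/F = 57620 / 96500 = 0.5970 mol.
2 electrons are transferred per Cl₂ molecule, so n(Cl₂) = 0.5970 / 2 = 0.2985 mol.
V = nRT/P = (0.2985 × 8.314 × 281) / (95.8 × 10³ Pa) = 0.00728 m³ = 7.28 L.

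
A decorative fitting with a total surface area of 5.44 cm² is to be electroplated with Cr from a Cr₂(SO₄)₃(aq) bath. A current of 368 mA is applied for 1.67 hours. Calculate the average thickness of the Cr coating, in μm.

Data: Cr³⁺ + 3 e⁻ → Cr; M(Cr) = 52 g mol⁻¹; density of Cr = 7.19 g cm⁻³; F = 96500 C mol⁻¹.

102 μm

Q = I·t = 0.3680 × 6012.0 = 2212 C; n(e⁻) = 0.02293 mol.
n(Cr) = n(e⁻)/3 = 0.007642 mol, so m = 0.007642 × 52 = 0.3974 g.
Volume = m/ρ = 0.3974 / 7.19 = 0.05527 cm³.
Thickness = V/A = 0.05527 / 5.44 = 0.0102 cm = 102 μm.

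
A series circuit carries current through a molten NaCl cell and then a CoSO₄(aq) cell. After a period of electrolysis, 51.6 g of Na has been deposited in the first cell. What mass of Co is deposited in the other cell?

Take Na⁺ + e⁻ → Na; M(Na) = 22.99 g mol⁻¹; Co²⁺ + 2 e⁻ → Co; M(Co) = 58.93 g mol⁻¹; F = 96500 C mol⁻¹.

66.1 g

n(Na) = 51.6 / 22.99 = 2.244 mol.
Since Na⁺ + e⁻ → Na, n(e⁻) passed = 1 × 2.244 = 2.244 mol.
Cells in series carry the same charge, so the same 2.244 mol of electrons passes through cell 2.
Co²⁺ + 2 e⁻ → Co, so n(Co) = 2.244 / 2 = 1.122 mol.
m(Co) = 1.122 × 58.93 = 66.1 g.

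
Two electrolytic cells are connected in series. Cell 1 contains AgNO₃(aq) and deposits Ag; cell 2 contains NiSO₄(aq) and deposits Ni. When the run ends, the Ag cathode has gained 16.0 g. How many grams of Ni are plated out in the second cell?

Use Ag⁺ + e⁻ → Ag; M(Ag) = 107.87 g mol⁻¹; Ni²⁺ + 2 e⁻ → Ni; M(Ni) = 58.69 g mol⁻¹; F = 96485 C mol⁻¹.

4.35 g

n(Ag) = 16.0 / 107.87 = 0.1483 mol.
Since Ag⁺ + e⁻ → Ag, n(e⁻) passed = 1 × 0.1483 = 0.1483 mol.
Cells in series carry the same charge, so the same 0.1483 mol of electrons passes through cell 2.
Ni²⁺ + 2 e⁻ → Ni, so n(Ni) = 0.1483 / 2 = 0.07416 mol.
m(Ni) = 0.07416 × 58.69 = 4.35 g.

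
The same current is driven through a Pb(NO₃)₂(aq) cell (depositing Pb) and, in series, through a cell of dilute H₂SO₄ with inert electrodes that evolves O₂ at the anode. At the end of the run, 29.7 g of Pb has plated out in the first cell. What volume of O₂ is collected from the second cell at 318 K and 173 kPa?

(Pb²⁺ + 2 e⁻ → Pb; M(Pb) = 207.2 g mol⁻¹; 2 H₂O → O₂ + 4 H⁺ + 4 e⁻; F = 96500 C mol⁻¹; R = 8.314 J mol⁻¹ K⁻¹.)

1.10 L

n(Pb) = 29.7 / 207.2 = 0.1433 mol, so n(e⁻) = 2 × 0.1433 = 0.2867 mol.
The cells are in series, so the same 0.2867 mol of electrons passes through the second cell.
2 H₂O → O₂ + 4 H⁺ + 4 e⁻ — 4 mol e⁻ per mol O₂, so n(O₂) = 0.2867/4 = 0.07167 mol.
V = nRT/P = (0.07167 × 8.314 × 318) / (173 × 10³) = 0.00110 m³ = 1.10 L.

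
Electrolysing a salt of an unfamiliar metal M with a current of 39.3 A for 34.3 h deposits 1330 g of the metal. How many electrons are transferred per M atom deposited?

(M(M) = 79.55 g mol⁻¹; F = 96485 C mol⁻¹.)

3

Q = I·t = 39.30 A × 123480 s = 4853000 C, so n(e⁻) = 4853000/96485 = 50.30 mol.
n(M) deposited = 1330 / 79.55 = 16.72 mol.
Electrons per atom = n(e⁻)/n(M) = 50.30 / 16.72 = 3.01 ≈ 3, so the ion is M³⁺.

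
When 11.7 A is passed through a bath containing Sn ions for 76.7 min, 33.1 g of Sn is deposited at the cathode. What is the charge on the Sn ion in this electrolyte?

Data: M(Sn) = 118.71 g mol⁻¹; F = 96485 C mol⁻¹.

Q = I·t = 11.70 A × 4602.0 s = 53840 C, so n(e⁻) = 53840/96485 = 0.5580 mol.
n(Sn) deposited = 33.1 / 118.71 = 0.2788 mol.
Electrons per atom = n(e⁻)/n(Sn) = 0.5580 / 0.2788 = 2.00 ≈ 2, so the ion is Sn²⁺.

+2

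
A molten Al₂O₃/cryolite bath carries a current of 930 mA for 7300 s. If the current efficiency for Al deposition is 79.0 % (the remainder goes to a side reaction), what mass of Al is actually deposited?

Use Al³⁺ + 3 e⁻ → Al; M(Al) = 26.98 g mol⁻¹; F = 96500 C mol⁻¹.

0.500 g

Q = I·t = 0.9300 × 7300.0 = 6789 C.
n(e⁻) = 6789/96500 = 0.07035 mol; theoretically n(Al) = 0.07035/3 = 0.02345 mol, m_theo = 0.6327 g.
At 79.0 % efficiency, m_actual = 0.790 × 0.6327 = 0.500 g.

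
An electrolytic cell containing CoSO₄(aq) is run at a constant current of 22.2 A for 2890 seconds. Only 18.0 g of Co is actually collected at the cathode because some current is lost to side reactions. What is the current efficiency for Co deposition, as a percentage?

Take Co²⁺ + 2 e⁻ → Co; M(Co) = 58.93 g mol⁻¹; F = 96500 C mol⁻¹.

Q = I·t = 22.20 × 2890.0 = 64160 C; n(e⁻) = 64160/96500 = 0.6648 mol.
Theoretical n(Co) = n(e⁻)/2 = 0.3324 mol, i.e. m_theo = 0.3324 × 58.93 = 19.59 g.
Efficiency = m_actual / m_theo = 18.0 / 19.59 = 91.9 %.

91.9 %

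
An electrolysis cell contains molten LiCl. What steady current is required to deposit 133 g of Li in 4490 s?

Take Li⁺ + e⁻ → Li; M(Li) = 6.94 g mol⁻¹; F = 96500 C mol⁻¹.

412 A

n(Li) = 133 / 6.94 = 19.16 mol.
n(e⁻) = 1 × 19.16 = 19.16 mol.
Q = n(e⁻)·F = 19.16 × 96500 = 1849000 C.
I = Q/t = 1849000 / 4490.0 s = 412 A.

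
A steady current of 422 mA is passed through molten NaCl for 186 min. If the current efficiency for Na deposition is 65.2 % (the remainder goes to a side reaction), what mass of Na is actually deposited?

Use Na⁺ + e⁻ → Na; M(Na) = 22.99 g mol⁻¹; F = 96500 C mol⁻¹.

Q = I·t = 0.4220 × 11160 = 4710 C.
n(e⁻) = 4710/96500 = 0.04880 mol; theoretically n(Na) = 0.04880/1 = 0.04880 mol, m_theo = 1.122 g.
At 65.2 % efficiency, m_actual = 0.652 × 1.122 = 0.732 g.

0.732 g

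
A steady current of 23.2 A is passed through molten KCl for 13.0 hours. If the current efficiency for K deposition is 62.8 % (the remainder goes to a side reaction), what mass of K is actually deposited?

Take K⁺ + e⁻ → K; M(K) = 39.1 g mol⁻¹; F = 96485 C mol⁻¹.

Q = I·t = 23.20 × 46800 = 1086000 C.
n(e⁻) = 1086000/96485 = 11.25 mol; theoretically n(K) = 11.25/1 = 11.25 mol, m_theo = 440.0 g.
At 62.8 % efficiency, m_actual = 0.628 × 440.0 = 276 g.

276 g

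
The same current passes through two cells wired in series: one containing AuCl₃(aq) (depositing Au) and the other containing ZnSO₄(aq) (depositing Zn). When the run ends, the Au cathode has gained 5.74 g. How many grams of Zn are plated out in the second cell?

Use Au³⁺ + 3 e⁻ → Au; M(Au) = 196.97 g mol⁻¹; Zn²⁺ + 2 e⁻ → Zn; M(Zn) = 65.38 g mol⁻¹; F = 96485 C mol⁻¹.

n(Au) = 5.74 / 196.97 = 0.02914 mol.
Since Au³⁺ + 3 e⁻ → Au, n(e⁻) passed = 3 × 0.02914 = 0.08742 mol.
Cells in series carry the same charge, so the same 0.08742 mol of electrons passes through cell 2.
Zn²⁺ + 2 e⁻ → Zn, so n(Zn) = 0.08742 / 2 = 0.04371 mol.
m(Zn) = 0.04371 × 65.38 = 2.86 g.

2.86 g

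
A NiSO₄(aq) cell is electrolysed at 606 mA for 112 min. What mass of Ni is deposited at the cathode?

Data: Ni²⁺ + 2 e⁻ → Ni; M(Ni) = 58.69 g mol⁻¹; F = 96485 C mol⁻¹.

1.24 g

Q = I·t = 0.6060 A × 6720.0 s = 4072 C.
n(e⁻) = Q/F = 4072 / 96485 = 0.04221 mol.
Ni²⁺ + 2 e⁻ → Ni, so n(Ni) = n(e⁻)/2 = 0.02110 mol.
m = n·M = 0.02110 × 58.69 = 1.24 g.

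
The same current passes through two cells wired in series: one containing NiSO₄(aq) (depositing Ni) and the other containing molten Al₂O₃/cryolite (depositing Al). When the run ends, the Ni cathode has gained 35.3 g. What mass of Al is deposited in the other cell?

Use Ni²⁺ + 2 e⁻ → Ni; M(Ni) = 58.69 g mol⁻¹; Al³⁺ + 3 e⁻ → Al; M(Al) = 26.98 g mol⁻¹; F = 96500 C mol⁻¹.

n(Ni) = 35.3 / 58.69 = 0.6015 mol.
Since Ni²⁺ + 2 e⁻ → Ni, n(e⁻) passed = 2 × 0.6015 = 1.203 mol.
Cells in series carry the same charge, so the same 1.203 mol of electrons passes through cell 2.
Al³⁺ + 3 e⁻ → Al, so n(Al) = 1.203 / 3 = 0.4010 mol.
m(Al) = 0.4010 × 26.98 = 10.8 g.

10.8 g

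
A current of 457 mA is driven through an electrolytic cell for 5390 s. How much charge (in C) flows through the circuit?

2460 C

Q = I·t = 0.4570 A × 5390.0 s = 2460 C.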